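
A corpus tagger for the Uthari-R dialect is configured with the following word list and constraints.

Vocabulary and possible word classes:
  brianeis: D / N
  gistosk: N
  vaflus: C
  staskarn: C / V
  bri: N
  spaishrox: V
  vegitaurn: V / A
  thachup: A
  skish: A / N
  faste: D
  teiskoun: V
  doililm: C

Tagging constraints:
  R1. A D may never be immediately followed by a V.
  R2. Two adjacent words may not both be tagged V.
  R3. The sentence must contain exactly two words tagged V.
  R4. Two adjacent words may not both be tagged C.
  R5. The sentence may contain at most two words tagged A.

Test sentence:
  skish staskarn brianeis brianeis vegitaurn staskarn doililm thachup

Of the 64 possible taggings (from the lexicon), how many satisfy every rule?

Candidates per position — 1:skish {A,N}; 2:staskarn {C,V}; 3:brianeis {D,N}; 4:brianeis {D,N}; 5:vegitaurn {V,A}; 6:staskarn {C,V}; 7:doililm {C}; 8:thachup {A}.
There are 64 candidate sequences in total.
The sequences that satisfy every rule: N V D D A V C A; N V D N A V C A; N V N D A V C A; N V N N A V C A.
Count = 4.

4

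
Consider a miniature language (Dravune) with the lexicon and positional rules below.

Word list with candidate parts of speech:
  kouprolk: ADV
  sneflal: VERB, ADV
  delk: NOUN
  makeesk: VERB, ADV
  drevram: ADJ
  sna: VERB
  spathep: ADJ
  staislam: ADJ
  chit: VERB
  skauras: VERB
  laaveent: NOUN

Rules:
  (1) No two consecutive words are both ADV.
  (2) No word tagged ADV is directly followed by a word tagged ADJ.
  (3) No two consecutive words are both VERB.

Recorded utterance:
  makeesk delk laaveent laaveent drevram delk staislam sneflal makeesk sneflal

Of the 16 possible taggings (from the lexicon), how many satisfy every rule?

4

Candidates per position — 1:makeesk {VERB,ADV}; 2:delk {NOUN}; 3:laaveent {NOUN}; 4:laaveent {NOUN}; 5:drevram {ADJ}; 6:delk {NOUN}; 7:staislam {ADJ}; 8:sneflal {VERB,ADV}; 9:makeesk {VERB,ADV}; 10:sneflal {VERB,ADV}.
There are 16 candidate sequences in total.
The sequences that satisfy every rule: VERB NOUN NOUN NOUN ADJ NOUN ADJ VERB ADV VERB; VERB NOUN NOUN NOUN ADJ NOUN ADJ ADV VERB ADV; ADV NOUN NOUN NOUN ADJ NOUN ADJ VERB ADV VERB; ADV NOUN NOUN NOUN ADJ NOUN ADJ ADV VERB ADV.
Count = 4.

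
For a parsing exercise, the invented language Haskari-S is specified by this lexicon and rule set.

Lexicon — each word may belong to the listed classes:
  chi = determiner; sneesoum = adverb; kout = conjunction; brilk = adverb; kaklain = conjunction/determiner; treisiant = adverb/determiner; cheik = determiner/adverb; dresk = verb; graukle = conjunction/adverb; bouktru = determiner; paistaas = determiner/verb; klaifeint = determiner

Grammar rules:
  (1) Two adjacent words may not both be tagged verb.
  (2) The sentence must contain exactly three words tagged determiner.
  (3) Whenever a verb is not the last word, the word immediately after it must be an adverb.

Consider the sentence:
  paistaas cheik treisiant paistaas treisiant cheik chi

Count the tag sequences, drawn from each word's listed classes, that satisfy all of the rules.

8

Candidates per position — 1:paistaas {determiner,verb}; 2:cheik {determiner,adverb}; 3:treisiant {adverb,determiner}; 4:paistaas {determiner,verb}; 5:treisiant {adverb,determiner}; 6:cheik {determiner,adverb}; 7:chi {determiner}.
There are 64 candidate sequences in total.
Checking each against the rules leaves 8 sequences.
Count = 8.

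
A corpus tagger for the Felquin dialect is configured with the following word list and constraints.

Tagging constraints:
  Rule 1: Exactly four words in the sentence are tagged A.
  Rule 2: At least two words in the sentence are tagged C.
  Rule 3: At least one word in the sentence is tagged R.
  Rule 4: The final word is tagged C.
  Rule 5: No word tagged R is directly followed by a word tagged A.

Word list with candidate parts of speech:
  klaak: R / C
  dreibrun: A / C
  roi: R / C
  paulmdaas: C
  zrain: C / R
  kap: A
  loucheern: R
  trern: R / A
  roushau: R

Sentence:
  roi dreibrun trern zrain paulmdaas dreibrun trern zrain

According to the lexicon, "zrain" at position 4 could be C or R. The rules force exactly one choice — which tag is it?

R

Candidates per position — 1:roi {R,C}; 2:dreibrun {A,C}; 3:trern {R,A}; 4:zrain {C,R}; 5:paulmdaas {C}; 6:dreibrun {A,C}; 7:trern {R,A}; 8:zrain {C,R}.
If word 2 were C, no tagging could satisfy rule 1; so word 2 is A.
If word 3 were R, no tagging could satisfy rule 1; so word 3 is A.
If word 6 were C, no tagging could satisfy rule 1; so word 6 is A.
If word 7 were R, no tagging could satisfy rule 1; so word 7 is A.
If word 8 were R, no tagging could satisfy rule 4; so word 8 is C.
If word 1 were R, no tagging could satisfy rule 5; so word 1 is C.
If word 4 were C, no tagging could satisfy rule 3; so word 4 is R.
The unique satisfying tagging is: C A A R C A A C.
Check: rule 1 ok; rule 2 ok; rule 3 ok; rule 4 ok; rule 5 ok.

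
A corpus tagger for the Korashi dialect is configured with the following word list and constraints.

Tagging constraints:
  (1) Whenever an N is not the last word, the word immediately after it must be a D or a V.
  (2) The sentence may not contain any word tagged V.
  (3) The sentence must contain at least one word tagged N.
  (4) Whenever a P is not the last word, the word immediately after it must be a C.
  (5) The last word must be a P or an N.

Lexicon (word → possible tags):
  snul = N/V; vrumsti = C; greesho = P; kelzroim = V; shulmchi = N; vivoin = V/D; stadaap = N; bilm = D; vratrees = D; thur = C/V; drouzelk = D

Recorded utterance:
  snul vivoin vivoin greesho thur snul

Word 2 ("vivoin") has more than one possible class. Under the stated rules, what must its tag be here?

D

Candidates per position — 1:snul {N,V}; 2:vivoin {V,D}; 3:vivoin {V,D}; 4:greesho {P}; 5:thur {C,V}; 6:snul {N,V}.
At position 1, choosing V makes rule 2 impossible to satisfy; hence N.
At position 2, choosing V makes rule 2 impossible to satisfy; hence D.
At position 3, choosing V makes rule 2 impossible to satisfy; hence D.
At position 5, choosing V makes rule 2 impossible to satisfy; hence C.
At position 6, choosing V makes rule 2 impossible to satisfy; hence N.
That leaves exactly one tagging: N D D P C N.
Checking: rule 1 holds; rule 2 holds; rule 3 holds; rule 4 holds; rule 5 holds.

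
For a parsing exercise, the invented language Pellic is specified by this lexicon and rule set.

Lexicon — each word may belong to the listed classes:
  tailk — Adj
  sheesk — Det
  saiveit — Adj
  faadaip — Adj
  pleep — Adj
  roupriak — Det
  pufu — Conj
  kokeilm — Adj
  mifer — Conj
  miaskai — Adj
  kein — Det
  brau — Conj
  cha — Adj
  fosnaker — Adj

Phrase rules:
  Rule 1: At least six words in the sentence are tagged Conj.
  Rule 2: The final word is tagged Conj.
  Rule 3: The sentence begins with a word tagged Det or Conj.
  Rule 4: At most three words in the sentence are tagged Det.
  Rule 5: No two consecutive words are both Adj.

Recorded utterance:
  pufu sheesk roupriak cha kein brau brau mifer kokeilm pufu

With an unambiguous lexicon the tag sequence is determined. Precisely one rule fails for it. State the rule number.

Fixed tagging: Conj Det Det Adj Det Conj Conj Conj Adj Conj.
Rule check: R1 fails, R2 ok, R3 ok, R4 ok, R5 ok.
Only rule 1 fails.

1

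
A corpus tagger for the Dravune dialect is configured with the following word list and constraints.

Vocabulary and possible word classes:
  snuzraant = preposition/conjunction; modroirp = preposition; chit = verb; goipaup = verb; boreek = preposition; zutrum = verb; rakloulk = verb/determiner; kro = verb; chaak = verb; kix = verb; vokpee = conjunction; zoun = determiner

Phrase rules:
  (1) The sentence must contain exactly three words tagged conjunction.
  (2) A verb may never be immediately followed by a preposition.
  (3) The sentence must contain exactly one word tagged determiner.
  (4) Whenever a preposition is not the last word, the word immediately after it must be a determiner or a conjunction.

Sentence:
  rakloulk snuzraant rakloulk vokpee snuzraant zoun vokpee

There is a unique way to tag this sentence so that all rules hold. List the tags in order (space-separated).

verb conjunction verb conjunction preposition determiner conjunction

Candidates per position — 1:rakloulk {verb,determiner}; 2:snuzraant {preposition,conjunction}; 3:rakloulk {verb,determiner}; 4:vokpee {conjunction}; 5:snuzraant {preposition,conjunction}; 6:zoun {determiner}; 7:vokpee {conjunction}.
Position 1: determiner is ruled out by rule 3; that leaves verb.
Position 2: preposition is ruled out by rule 2; that leaves conjunction.
Position 3: determiner is ruled out by rule 3; that leaves verb.
Position 5: conjunction is ruled out by rule 1; that leaves preposition.
The unique satisfying tagging is: verb conjunction verb conjunction preposition determiner conjunction.
Verifying each rule — rule 1 ✓; rule 2 ✓; rule 3 ✓; rule 4 ✓.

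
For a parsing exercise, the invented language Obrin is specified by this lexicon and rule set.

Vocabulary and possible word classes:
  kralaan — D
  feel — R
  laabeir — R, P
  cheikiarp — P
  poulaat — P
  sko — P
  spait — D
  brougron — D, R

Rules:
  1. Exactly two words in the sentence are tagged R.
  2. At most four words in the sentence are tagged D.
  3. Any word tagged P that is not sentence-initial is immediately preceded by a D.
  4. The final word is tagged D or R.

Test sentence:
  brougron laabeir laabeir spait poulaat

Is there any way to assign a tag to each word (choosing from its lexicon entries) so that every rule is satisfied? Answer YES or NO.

NO

Candidates per position — 1:brougron {D,R}; 2:laabeir {R,P}; 3:laabeir {R,P}; 4:spait {D}; 5:poulaat {P}.
Rule 4 cannot be satisfied by any choice of tags from the lexicon.
So there is no consistent tagging.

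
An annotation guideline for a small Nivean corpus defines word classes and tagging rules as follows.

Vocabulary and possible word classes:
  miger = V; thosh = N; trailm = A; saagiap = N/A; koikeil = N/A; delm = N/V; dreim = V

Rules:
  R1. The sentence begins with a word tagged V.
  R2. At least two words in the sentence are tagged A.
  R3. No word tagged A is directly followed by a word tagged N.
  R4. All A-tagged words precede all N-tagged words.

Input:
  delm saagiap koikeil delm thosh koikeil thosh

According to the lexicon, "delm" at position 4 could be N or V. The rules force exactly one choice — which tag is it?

Candidates per position — 1:delm {N,V}; 2:saagiap {N,A}; 3:koikeil {N,A}; 4:delm {N,V}; 5:thosh {N}; 6:koikeil {N,A}; 7:thosh {N}.
Position 1: tagging it N would leave rule 1 unsatisfiable, so it must be V.
Position 6: tagging it A would leave rule 3 unsatisfiable, so it must be N.
Position 2: tagging it N would leave rule 2 unsatisfiable, so it must be A.
Position 3: tagging it N would leave rule 2 unsatisfiable, so it must be A.
Position 4: tagging it N would leave rule 3 unsatisfiable, so it must be V.
The unique satisfying tagging is: V A A V N N N.
Checking: rule 1 holds; rule 2 holds; rule 3 holds; rule 4 holds.

V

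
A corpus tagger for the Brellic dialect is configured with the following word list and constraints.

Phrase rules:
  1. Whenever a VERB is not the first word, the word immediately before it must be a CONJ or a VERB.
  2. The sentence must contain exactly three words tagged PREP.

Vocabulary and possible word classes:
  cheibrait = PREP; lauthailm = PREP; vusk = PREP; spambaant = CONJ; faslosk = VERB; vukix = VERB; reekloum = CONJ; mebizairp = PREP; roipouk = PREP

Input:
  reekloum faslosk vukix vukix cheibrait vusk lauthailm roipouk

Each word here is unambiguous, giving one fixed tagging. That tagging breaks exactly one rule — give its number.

2

Fixed tagging: CONJ VERB VERB VERB PREP PREP PREP PREP.
Applying the rules: R1 ✓, R2 ✗.
Only rule 2 fails.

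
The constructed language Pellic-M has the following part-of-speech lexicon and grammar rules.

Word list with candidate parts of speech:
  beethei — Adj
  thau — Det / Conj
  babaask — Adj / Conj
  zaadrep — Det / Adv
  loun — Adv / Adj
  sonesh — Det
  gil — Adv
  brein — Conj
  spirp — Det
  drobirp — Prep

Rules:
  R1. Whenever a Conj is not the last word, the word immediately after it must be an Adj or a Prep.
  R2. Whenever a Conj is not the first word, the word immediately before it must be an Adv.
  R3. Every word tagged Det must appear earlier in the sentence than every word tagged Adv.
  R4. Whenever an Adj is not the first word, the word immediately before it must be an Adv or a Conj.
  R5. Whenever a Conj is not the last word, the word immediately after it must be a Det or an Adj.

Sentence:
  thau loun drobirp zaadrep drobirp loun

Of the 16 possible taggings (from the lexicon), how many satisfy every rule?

Candidates per position — 1:thau {Det,Conj}; 2:loun {Adv,Adj}; 3:drobirp {Prep}; 4:zaadrep {Det,Adv}; 5:drobirp {Prep}; 6:loun {Adv,Adj}.
There are 16 candidate sequences in total.
The sequences that satisfy every rule: Det Adv Prep Adv Prep Adv; Conj Adj Prep Det Prep Adv; Conj Adj Prep Adv Prep Adv.
Count = 3.

3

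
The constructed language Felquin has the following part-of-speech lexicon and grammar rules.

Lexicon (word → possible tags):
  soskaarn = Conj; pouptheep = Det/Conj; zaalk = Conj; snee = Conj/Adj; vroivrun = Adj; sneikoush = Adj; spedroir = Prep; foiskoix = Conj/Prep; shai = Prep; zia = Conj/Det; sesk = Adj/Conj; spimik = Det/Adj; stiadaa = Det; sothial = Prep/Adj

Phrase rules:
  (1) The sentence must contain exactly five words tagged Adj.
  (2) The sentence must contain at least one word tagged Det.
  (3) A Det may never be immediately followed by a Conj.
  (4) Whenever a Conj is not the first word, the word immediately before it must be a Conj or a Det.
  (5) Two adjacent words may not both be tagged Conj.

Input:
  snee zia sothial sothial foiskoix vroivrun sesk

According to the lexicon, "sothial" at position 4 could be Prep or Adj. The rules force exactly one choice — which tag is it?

Candidates per position — 1:snee {Conj,Adj}; 2:zia {Conj,Det}; 3:sothial {Prep,Adj}; 4:sothial {Prep,Adj}; 5:foiskoix {Conj,Prep}; 6:vroivrun {Adj}; 7:sesk {Adj,Conj}.
At position 1, choosing Conj makes rule 1 impossible to satisfy; hence Adj.
At position 2, choosing Conj makes rule 2 impossible to satisfy; hence Det.
At position 3, choosing Prep makes rule 1 impossible to satisfy; hence Adj.
At position 4, choosing Prep makes rule 1 impossible to satisfy; hence Adj.
At position 5, choosing Conj makes rule 4 impossible to satisfy; hence Prep.
At position 7, choosing Conj makes rule 1 impossible to satisfy; hence Adj.
That leaves exactly one tagging: Adj Det Adj Adj Prep Adj Adj.
Rule-by-rule: rule 1 ok; rule 2 ok; rule 3 ok; rule 4 ok; rule 5 ok.

Adj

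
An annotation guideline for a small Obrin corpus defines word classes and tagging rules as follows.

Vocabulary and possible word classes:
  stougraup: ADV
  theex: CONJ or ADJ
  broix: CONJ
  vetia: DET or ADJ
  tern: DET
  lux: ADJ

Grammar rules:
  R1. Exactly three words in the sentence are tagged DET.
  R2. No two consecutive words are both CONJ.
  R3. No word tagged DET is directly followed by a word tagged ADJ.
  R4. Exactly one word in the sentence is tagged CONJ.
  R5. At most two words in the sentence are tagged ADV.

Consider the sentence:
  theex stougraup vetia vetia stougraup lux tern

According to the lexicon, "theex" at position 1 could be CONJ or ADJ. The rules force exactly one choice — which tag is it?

Candidates per position — 1:theex {CONJ,ADJ}; 2:stougraup {ADV}; 3:vetia {DET,ADJ}; 4:vetia {DET,ADJ}; 5:stougraup {ADV}; 6:lux {ADJ}; 7:tern {DET}.
Word 1 cannot be ADJ — rule 4 would then fail for every completion. It is CONJ.
Word 3 cannot be ADJ — rule 1 would then fail for every completion. It is DET.
Word 4 cannot be ADJ — rule 1 would then fail for every completion. It is DET.
So the tagging must be: CONJ ADV DET DET ADV ADJ DET.
Check: rule 1 ok; rule 2 ok; rule 3 ok; rule 4 ok; rule 5 ok.

CONJ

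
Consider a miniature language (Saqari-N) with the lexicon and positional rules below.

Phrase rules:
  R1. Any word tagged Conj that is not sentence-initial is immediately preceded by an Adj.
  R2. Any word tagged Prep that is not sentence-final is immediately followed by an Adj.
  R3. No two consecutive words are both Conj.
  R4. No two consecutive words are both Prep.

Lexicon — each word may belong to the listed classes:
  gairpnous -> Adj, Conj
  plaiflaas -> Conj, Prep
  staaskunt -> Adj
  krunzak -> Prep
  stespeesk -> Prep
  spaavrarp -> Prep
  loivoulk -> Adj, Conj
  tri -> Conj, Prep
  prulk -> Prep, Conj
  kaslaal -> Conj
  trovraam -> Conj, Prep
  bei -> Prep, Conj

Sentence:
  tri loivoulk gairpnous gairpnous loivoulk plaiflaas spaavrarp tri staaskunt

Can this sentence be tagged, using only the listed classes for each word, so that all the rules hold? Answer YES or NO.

Candidates per position — 1:tri {Conj,Prep}; 2:loivoulk {Adj,Conj}; 3:gairpnous {Adj,Conj}; 4:gairpnous {Adj,Conj}; 5:loivoulk {Adj,Conj}; 6:plaiflaas {Conj,Prep}; 7:spaavrarp {Prep}; 8:tri {Conj,Prep}; 9:staaskunt {Adj}.
Rule 2 cannot be satisfied by any choice of tags from the lexicon.
So there is no consistent tagging.

NO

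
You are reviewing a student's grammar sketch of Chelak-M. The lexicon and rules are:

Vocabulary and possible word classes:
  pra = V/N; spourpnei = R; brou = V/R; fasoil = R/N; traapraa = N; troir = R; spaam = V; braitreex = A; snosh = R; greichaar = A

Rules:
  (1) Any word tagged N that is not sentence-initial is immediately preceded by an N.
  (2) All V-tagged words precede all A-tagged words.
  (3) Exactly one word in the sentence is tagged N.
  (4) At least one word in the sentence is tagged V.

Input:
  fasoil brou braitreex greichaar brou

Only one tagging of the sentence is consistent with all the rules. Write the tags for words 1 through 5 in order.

N V A A R

Candidates per position — 1:fasoil {R,N}; 2:brou {V,R}; 3:braitreex {A}; 4:greichaar {A}; 5:brou {V,R}.
Position 1: tagging it R would leave rule 3 unsatisfiable, so it must be N.
Position 5: tagging it V would leave rule 2 unsatisfiable, so it must be R.
Position 2: tagging it R would leave rule 4 unsatisfiable, so it must be V.
The unique satisfying tagging is: N V A A R.
Checking: rule 1 ✓; rule 2 ✓; rule 3 ✓; rule 4 ✓.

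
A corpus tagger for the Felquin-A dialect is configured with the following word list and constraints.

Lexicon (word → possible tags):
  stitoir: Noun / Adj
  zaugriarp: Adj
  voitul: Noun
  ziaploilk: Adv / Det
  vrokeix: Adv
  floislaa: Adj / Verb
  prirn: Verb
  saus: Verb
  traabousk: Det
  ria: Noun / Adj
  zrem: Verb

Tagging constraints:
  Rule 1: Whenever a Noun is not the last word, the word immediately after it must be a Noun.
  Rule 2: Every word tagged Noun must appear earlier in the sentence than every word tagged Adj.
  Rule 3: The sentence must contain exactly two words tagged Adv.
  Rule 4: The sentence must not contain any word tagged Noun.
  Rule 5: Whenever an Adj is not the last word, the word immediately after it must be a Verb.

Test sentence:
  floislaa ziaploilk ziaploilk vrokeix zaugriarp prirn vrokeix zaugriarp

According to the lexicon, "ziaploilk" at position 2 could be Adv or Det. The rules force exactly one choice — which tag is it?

Candidates per position — 1:floislaa {Adj,Verb}; 2:ziaploilk {Adv,Det}; 3:ziaploilk {Adv,Det}; 4:vrokeix {Adv}; 5:zaugriarp {Adj}; 6:prirn {Verb}; 7:vrokeix {Adv}; 8:zaugriarp {Adj}.
Position 1: Adj is ruled out by rule 5; that leaves Verb.
Position 2: Adv is ruled out by rule 3; that leaves Det.
Position 3: Adv is ruled out by rule 3; that leaves Det.
The only consistent sequence is: Verb Det Det Adv Adj Verb Adv Adj.
Check: rule 1 ✓; rule 2 ✓; rule 3 ✓; rule 4 ✓; rule 5 ✓.

Det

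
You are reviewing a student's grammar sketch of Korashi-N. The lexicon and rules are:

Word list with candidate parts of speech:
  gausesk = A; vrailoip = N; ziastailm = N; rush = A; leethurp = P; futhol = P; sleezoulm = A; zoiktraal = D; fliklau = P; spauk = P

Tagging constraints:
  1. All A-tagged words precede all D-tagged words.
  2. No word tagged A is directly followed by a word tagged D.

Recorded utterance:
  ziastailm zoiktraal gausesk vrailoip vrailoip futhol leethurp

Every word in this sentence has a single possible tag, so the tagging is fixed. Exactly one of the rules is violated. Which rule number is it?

Fixed tagging: N D A N N P P.
Rule check: R1 violated, R2 holds.
Only rule 1 fails.

1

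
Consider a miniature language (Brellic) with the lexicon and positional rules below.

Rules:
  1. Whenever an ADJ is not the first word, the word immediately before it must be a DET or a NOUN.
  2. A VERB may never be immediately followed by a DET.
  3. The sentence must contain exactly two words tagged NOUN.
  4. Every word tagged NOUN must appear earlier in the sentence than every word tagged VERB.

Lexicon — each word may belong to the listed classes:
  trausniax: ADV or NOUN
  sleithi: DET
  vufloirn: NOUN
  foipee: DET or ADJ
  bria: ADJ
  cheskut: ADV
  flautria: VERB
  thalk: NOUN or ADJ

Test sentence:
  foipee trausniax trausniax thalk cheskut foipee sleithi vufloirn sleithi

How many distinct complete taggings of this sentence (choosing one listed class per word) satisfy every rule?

Candidates per position — 1:foipee {DET,ADJ}; 2:trausniax {ADV,NOUN}; 3:trausniax {ADV,NOUN}; 4:thalk {NOUN,ADJ}; 5:cheskut {ADV}; 6:foipee {DET,ADJ}; 7:sleithi {DET}; 8:vufloirn {NOUN}; 9:sleithi {DET}.
There are 32 candidate sequences in total.
The sequences that satisfy every rule: DET ADV ADV NOUN ADV DET DET NOUN DET; DET ADV NOUN ADJ ADV DET DET NOUN DET; ADJ ADV ADV NOUN ADV DET DET NOUN DET; ADJ ADV NOUN ADJ ADV DET DET NOUN DET.
Count = 4.

4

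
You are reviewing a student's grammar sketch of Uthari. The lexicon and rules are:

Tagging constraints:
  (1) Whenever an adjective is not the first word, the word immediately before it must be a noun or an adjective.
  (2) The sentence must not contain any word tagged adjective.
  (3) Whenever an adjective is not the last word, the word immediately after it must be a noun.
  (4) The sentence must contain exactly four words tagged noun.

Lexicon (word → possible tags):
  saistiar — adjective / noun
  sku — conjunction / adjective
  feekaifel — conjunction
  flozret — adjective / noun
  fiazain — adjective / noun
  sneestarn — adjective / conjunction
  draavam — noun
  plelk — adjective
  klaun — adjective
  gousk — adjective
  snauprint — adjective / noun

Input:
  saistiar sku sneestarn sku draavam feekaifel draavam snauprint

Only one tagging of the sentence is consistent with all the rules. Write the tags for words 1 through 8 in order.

Candidates per position — 1:saistiar {adjective,noun}; 2:sku {conjunction,adjective}; 3:sneestarn {adjective,conjunction}; 4:sku {conjunction,adjective}; 5:draavam {noun}; 6:feekaifel {conjunction}; 7:draavam {noun}; 8:snauprint {adjective,noun}.
If word 1 were adjective, no tagging could satisfy rule 2; so word 1 is noun.
If word 2 were adjective, no tagging could satisfy rule 2; so word 2 is conjunction.
If word 3 were adjective, no tagging could satisfy rule 1; so word 3 is conjunction.
If word 4 were adjective, no tagging could satisfy rule 1; so word 4 is conjunction.
If word 8 were adjective, no tagging could satisfy rule 2; so word 8 is noun.
The unique satisfying tagging is: noun conjunction conjunction conjunction noun conjunction noun noun.
Rule-by-rule: rule 1 ✓; rule 2 ✓; rule 3 ✓; rule 4 ✓.

noun conjunction conjunction conjunction noun conjunction noun noun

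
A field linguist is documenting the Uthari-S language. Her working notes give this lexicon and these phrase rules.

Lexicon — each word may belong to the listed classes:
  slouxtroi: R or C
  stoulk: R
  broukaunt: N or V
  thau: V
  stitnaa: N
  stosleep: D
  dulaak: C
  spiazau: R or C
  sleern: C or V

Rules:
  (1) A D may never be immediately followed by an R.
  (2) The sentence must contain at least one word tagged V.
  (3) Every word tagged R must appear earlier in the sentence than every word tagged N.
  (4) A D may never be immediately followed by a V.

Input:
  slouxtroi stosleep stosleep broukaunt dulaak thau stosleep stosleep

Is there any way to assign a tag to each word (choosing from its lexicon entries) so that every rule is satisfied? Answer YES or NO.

YES

Candidates per position — 1:slouxtroi {R,C}; 2:stosleep {D}; 3:stosleep {D}; 4:broukaunt {N,V}; 5:dulaak {C}; 6:thau {V}; 7:stosleep {D}; 8:stosleep {D}.
One satisfying assignment: R D D N C V D D.
Verifying each rule — rule 1 ✓; rule 2 ✓; rule 3 ✓; rule 4 ✓.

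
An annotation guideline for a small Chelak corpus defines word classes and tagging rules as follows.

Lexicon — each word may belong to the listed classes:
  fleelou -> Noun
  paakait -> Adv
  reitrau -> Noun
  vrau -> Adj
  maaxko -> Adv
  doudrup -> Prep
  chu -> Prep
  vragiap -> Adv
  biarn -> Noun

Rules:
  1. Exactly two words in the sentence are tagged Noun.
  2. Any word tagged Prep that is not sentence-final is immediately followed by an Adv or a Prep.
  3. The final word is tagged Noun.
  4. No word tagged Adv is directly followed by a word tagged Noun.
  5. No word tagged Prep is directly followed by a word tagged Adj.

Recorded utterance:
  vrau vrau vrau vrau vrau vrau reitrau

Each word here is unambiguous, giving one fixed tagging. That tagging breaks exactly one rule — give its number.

1

Fixed tagging: Adj Adj Adj Adj Adj Adj Noun.
Applying the rules: R1 violated, R2 holds, R3 holds, R4 holds, R5 holds.
Only rule 1 fails.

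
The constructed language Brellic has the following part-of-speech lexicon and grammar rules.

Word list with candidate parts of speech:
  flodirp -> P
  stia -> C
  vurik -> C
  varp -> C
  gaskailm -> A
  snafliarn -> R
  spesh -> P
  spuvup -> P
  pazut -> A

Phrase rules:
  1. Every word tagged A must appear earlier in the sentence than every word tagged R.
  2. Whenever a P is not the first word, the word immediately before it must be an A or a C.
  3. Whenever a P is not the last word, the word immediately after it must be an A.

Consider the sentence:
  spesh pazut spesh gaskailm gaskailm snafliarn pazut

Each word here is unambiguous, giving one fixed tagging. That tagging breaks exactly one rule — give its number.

Fixed tagging: P A P A A R A.
Rule check: R1 ✗, R2 ✓, R3 ✓.
Only rule 1 fails.

1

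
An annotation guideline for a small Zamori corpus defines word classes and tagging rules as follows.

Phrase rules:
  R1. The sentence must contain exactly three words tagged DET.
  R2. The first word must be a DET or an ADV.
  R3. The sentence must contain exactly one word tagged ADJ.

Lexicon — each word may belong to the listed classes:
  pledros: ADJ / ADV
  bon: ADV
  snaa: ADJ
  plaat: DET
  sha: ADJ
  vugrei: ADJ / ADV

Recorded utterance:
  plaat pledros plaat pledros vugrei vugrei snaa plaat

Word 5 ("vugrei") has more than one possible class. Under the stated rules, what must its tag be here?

Candidates per position — 1:plaat {DET}; 2:pledros {ADJ,ADV}; 3:plaat {DET}; 4:pledros {ADJ,ADV}; 5:vugrei {ADJ,ADV}; 6:vugrei {ADJ,ADV}; 7:snaa {ADJ}; 8:plaat {DET}.
Position 2: ADJ is ruled out by rule 3; that leaves ADV.
Position 4: ADJ is ruled out by rule 3; that leaves ADV.
Position 5: ADJ is ruled out by rule 3; that leaves ADV.
Position 6: ADJ is ruled out by rule 3; that leaves ADV.
The only consistent sequence is: DET ADV DET ADV ADV ADV ADJ DET.
Check: rule 1 ok; rule 2 ok; rule 3 ok.

ADV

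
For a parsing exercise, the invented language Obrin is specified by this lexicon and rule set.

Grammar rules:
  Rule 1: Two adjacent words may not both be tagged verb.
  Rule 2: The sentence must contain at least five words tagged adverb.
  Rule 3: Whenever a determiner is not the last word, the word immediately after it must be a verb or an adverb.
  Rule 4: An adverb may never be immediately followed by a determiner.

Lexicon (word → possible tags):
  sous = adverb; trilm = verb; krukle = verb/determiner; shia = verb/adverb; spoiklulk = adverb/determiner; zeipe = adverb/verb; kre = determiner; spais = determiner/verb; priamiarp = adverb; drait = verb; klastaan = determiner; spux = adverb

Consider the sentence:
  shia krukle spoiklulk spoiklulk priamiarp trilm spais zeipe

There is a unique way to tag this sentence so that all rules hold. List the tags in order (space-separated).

adverb verb adverb adverb adverb verb determiner adverb

Candidates per position — 1:shia {verb,adverb}; 2:krukle {verb,determiner}; 3:spoiklulk {adverb,determiner}; 4:spoiklulk {adverb,determiner}; 5:priamiarp {adverb}; 6:trilm {verb}; 7:spais {determiner,verb}; 8:zeipe {adverb,verb}.
Position 1: tagging it verb would leave rule 2 unsatisfiable, so it must be adverb.
Position 2: tagging it determiner would leave rule 4 unsatisfiable, so it must be verb.
Position 3: tagging it determiner would leave rule 2 unsatisfiable, so it must be adverb.
Position 4: tagging it determiner would leave rule 2 unsatisfiable, so it must be adverb.
Position 7: tagging it verb would leave rule 1 unsatisfiable, so it must be determiner.
Position 8: tagging it verb would leave rule 2 unsatisfiable, so it must be adverb.
So the tagging must be: adverb verb adverb adverb adverb verb determiner adverb.
Rule-by-rule: rule 1 ok; rule 2 ok; rule 3 ok; rule 4 ok.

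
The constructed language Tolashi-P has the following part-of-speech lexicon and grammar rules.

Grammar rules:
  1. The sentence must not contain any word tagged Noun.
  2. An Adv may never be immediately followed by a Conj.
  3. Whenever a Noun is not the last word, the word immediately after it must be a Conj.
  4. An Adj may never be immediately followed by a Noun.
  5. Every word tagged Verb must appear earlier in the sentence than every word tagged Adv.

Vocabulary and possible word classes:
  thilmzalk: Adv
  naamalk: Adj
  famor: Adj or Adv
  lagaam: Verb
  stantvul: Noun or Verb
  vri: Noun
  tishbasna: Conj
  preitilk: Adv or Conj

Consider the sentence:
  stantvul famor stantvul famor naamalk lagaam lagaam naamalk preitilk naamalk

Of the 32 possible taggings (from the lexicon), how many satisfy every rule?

2

Candidates per position — 1:stantvul {Noun,Verb}; 2:famor {Adj,Adv}; 3:stantvul {Noun,Verb}; 4:famor {Adj,Adv}; 5:naamalk {Adj}; 6:lagaam {Verb}; 7:lagaam {Verb}; 8:naamalk {Adj}; 9:preitilk {Adv,Conj}; 10:naamalk {Adj}.
There are 32 candidate sequences in total.
The sequences that satisfy every rule: Verb Adj Verb Adj Adj Verb Verb Adj Adv Adj; Verb Adj Verb Adj Adj Verb Verb Adj Conj Adj.
Count = 2.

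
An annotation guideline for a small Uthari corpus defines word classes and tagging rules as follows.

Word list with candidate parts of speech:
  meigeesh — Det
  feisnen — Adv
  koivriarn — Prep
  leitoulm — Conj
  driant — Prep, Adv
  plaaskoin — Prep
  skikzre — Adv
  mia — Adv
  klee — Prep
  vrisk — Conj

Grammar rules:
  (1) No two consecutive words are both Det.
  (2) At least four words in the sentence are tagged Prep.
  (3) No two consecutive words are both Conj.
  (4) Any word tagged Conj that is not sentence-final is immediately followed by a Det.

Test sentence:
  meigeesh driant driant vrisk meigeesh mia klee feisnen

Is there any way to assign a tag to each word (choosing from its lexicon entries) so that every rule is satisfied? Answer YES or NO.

NO

Candidates per position — 1:meigeesh {Det}; 2:driant {Prep,Adv}; 3:driant {Prep,Adv}; 4:vrisk {Conj}; 5:meigeesh {Det}; 6:mia {Adv}; 7:klee {Prep}; 8:feisnen {Adv}.
Rule 2 cannot be satisfied by any choice of tags from the lexicon.
So there is no consistent tagging.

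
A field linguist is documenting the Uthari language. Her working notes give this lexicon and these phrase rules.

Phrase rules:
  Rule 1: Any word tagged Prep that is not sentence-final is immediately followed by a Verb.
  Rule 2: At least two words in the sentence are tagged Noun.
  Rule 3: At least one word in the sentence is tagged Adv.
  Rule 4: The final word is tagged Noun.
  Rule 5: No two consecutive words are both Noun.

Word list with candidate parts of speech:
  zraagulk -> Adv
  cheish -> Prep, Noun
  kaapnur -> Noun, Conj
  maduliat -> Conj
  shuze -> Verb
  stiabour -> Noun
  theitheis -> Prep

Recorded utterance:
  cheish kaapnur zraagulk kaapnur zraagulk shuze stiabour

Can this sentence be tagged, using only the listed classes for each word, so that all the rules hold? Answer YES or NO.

Candidates per position — 1:cheish {Prep,Noun}; 2:kaapnur {Noun,Conj}; 3:zraagulk {Adv}; 4:kaapnur {Noun,Conj}; 5:zraagulk {Adv}; 6:shuze {Verb}; 7:stiabour {Noun}.
One satisfying assignment: Noun Conj Adv Conj Adv Verb Noun.
Check: rule 1 holds; rule 2 holds; rule 3 holds; rule 4 holds; rule 5 holds.

YES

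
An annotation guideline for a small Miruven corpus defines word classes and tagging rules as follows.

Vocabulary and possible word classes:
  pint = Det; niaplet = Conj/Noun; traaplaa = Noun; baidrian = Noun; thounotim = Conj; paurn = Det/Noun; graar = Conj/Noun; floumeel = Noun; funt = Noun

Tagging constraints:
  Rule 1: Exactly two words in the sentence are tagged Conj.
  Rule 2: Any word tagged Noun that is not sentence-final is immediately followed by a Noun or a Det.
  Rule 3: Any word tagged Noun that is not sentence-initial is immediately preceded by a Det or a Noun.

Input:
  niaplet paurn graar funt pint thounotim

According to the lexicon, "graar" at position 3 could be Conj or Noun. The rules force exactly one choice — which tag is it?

Candidates per position — 1:niaplet {Conj,Noun}; 2:paurn {Det,Noun}; 3:graar {Conj,Noun}; 4:funt {Noun}; 5:pint {Det}; 6:thounotim {Conj}.
Word 3 cannot be Conj — rule 3 would then fail for every completion. It is Noun.
Word 1 cannot be Noun — rule 1 would then fail for every completion. It is Conj.
Word 2 cannot be Noun — rule 3 would then fail for every completion. It is Det.
That leaves exactly one tagging: Conj Det Noun Noun Det Conj.
Checking: rule 1 holds; rule 2 holds; rule 3 holds.

Noun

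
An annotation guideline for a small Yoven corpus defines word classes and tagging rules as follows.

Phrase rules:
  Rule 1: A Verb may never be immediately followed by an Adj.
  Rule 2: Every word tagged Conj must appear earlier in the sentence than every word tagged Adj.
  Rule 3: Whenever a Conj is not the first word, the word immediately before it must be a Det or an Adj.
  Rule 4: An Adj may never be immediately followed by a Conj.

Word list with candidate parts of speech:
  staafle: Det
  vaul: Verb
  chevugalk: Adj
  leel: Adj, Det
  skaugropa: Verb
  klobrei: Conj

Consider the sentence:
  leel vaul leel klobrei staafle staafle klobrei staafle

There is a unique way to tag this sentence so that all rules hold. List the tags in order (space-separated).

Det Verb Det Conj Det Det Conj Det

Candidates per position — 1:leel {Adj,Det}; 2:vaul {Verb}; 3:leel {Adj,Det}; 4:klobrei {Conj}; 5:staafle {Det}; 6:staafle {Det}; 7:klobrei {Conj}; 8:staafle {Det}.
Word 1 cannot be Adj — rule 2 would then fail for every completion. It is Det.
Word 3 cannot be Adj — rule 1 would then fail for every completion. It is Det.
So the tagging must be: Det Verb Det Conj Det Det Conj Det.
Checking: rule 1 ✓; rule 2 ✓; rule 3 ✓; rule 4 ✓.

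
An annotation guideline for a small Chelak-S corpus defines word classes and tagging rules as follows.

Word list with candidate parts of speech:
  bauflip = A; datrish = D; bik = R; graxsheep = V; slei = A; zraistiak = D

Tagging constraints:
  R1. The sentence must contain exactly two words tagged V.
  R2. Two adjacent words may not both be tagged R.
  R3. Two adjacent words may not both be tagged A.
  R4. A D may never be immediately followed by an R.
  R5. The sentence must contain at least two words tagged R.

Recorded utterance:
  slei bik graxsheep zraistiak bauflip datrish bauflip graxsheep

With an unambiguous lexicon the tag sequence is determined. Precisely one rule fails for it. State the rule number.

Fixed tagging: A R V D A D A V.
Checking each rule: R1 pass, R2 pass, R3 pass, R4 pass, R5 fail.
Only rule 5 fails.

5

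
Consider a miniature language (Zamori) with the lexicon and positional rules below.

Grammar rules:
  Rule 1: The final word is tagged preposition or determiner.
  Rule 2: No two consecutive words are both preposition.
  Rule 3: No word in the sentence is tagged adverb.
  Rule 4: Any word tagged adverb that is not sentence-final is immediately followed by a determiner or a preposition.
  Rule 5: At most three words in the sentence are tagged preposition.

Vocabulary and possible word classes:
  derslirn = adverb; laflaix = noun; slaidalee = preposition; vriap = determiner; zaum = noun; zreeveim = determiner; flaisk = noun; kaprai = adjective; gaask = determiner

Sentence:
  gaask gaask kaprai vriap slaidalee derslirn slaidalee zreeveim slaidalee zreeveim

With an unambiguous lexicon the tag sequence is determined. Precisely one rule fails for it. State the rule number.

3

Fixed tagging: determiner determiner adjective determiner preposition adverb preposition determiner preposition determiner.
Rule check: R1 ok, R2 ok, R3 fails, R4 ok, R5 ok.
Only rule 3 fails.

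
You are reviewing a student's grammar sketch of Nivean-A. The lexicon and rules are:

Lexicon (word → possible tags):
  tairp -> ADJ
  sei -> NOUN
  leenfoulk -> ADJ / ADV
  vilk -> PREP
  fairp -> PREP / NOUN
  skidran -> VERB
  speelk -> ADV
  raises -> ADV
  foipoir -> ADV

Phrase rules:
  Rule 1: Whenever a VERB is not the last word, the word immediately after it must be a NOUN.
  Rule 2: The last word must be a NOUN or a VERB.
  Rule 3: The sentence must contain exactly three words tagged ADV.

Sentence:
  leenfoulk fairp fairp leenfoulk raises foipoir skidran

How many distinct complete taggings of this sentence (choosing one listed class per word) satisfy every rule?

8

Candidates per position — 1:leenfoulk {ADJ,ADV}; 2:fairp {PREP,NOUN}; 3:fairp {PREP,NOUN}; 4:leenfoulk {ADJ,ADV}; 5:raises {ADV}; 6:foipoir {ADV}; 7:skidran {VERB}.
There are 16 candidate sequences in total.
Checking each against the rules leaves 8 sequences.
Count = 8.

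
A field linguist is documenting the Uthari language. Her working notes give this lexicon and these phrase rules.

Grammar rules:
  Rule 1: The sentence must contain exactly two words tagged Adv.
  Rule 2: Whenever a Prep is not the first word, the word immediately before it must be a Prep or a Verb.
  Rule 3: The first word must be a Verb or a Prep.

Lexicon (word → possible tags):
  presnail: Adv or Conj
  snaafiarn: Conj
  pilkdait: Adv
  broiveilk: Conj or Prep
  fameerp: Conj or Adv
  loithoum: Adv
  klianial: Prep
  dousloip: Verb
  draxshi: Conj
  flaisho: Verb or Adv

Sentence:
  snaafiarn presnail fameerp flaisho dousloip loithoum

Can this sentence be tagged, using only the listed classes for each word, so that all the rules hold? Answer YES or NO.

Candidates per position — 1:snaafiarn {Conj}; 2:presnail {Adv,Conj}; 3:fameerp {Conj,Adv}; 4:flaisho {Verb,Adv}; 5:dousloip {Verb}; 6:loithoum {Adv}.
Rule 3 cannot be satisfied by any choice of tags from the lexicon.
So there is no consistent tagging.

NO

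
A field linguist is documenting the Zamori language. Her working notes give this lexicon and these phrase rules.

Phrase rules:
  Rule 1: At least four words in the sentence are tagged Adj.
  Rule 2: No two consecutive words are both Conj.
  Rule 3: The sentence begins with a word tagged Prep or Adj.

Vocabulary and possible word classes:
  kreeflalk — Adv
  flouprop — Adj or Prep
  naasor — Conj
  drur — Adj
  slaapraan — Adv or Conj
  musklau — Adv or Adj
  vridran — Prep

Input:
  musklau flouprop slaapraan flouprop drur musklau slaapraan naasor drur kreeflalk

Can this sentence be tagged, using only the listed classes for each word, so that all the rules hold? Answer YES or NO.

Candidates per position — 1:musklau {Adv,Adj}; 2:flouprop {Adj,Prep}; 3:slaapraan {Adv,Conj}; 4:flouprop {Adj,Prep}; 5:drur {Adj}; 6:musklau {Adv,Adj}; 7:slaapraan {Adv,Conj}; 8:naasor {Conj}; 9:drur {Adj}; 10:kreeflalk {Adv}.
One satisfying assignment: Adj Prep Conj Adj Adj Adv Adv Conj Adj Adv.
Check: rule 1 ok; rule 2 ok; rule 3 ok.

YES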